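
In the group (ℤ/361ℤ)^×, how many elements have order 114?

36

φ(361) = φ(19^2) = 19·(19−1) = 342 = 2 · 3^2 · 19.
In a cyclic group of order 342, there are φ(d) elements of order d for each divisor d of 342, and zero for non-divisors.
114 = 2 · 3 · 19 divides 342, and φ(114) = 36.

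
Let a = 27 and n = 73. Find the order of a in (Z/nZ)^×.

Since 27 ∈ (Z/73Z)^×, its order divides φ(73) = 73 − 1 = 72 = 2^3 · 3^2.
Divisors of 72: 1, 2, 3, 4, 6, 8, 9, 12, 18, 24, 36, 72.
Evaluate successive powers at the divisors of 72:
27^1 ≡ 27
27^2 ≡ 72
27^3 ≡ 46
27^4 ≡ 1
The smallest such exponent is 4, so the order of 27 is 4.

4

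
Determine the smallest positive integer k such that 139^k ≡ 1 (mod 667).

By Lagrange's theorem, ord_667(139) divides φ(667) = φ(23·29) = (23−1)·(29−1) = 22·28 = 616 = 2^3 · 7 · 11.
Divisors of 616: 1, 2, 4, 7, 8, 11, 14, 22, 28, 44, 56, 77, 88, 154, 308, 616.
Check 139^d mod 667 for each divisor in increasing order:
139^1 ≡ 139
139^2 ≡ 645
139^4 ≡ 484
139^7 ≡ 1
So ord_667(139) = 7.

7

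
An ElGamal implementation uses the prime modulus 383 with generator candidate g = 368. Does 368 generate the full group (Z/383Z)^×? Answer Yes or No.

No

φ(383) = 383 − 1 = 382 = 2 · 191.
An element g generates (Z/383Z)^× iff g^(382/q) ≢ 1 (mod 383) for each prime q ∈ {2, 191}.
368^191 ≡ 1 (mod 383)  [q = 2: ≡ 1 ✗]
368^2 ≡ 225 (mod 383)  [q = 191: ≢ 1 ✓]
Since 368^191 ≡ 1, the order of 368 divides 191 < 382, so 368 is not a primitive root.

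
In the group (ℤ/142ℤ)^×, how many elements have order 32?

φ(142) = φ(2)·φ(71) = 1·70 = 70 = 2 · 5 · 7.
Since (Z/142Z)^× is cyclic of order 70, the number of elements of order d is φ(d) when d | 70 and 0 otherwise.
32 does not divide 70, so no element of (Z/142Z)^× has order 32.

0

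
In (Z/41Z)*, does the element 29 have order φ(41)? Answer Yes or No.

Yes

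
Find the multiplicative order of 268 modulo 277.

138

The order of 268 must divide φ(277) = 277 − 1 = 276 = 2^2 · 3 · 23.
Divisors of 276: 1, 2, 3, 4, 6, 12, 23, 46, 69, 92, 138, 276.
Evaluate successive powers at the divisors of 276:
268^1 ≡ 268 (mod 277)
268^2 ≡ 81 (mod 277)
268^3 ≡ 102 (mod 277)
268^4 ≡ 190 (mod 277)
268^6 ≡ 155 (mod 277)
268^12 ≡ 203 (mod 277)
268^23 ≡ 161 (mod 277)
268^46 ≡ 160 (mod 277)
268^69 ≡ 276 (mod 277)
268^92 ≡ 116 (mod 277)
268^138 ≡ 1 (mod 277) ✓
The smallest such exponent is 138, so the order of 268 is 138.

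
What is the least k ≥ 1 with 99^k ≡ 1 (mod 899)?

By Lagrange's theorem, ord_899(99) divides φ(899) = φ(29·31) = (29−1)·(31−1) = 28·30 = 840 = 2^3 · 3 · 5 · 7.
Divisors of 840: 1, 2, 3, 4, 5, 6, 7, 8, 10, 12, 14, 15, 20, 21, 24, 28, 30, 35, 40, 42, 56, 60, 70, 84, 105, 120, 140, 168, 210, 280, 420, 840.
Test each divisor d:
99^1 ≡ 99
99^2 ≡ 811
99^3 ≡ 278
99^4 ≡ 552
99^5 ≡ 708
99^6 ≡ 869
99^7 ≡ 626
99^8 ≡ 842
99^10 ≡ 521
99^12 ≡ 1
Hence ord(99) = 12.

12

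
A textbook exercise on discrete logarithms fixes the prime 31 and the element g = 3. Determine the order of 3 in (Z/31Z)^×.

30

Since 3 ∈ (Z/31Z)^×, its order divides φ(31) = 31 − 1 = 30 = 2 · 3 · 5.
Divisors of 30: 1, 2, 3, 5, 6, 10, 15, 30.
Check 3^d mod 31 for each divisor in increasing order:
3^1 ≡ 3 (mod 31)
3^2 ≡ 9 (mod 31)
3^3 ≡ 27 (mod 31)
3^5 ≡ 26 (mod 31)
3^6 ≡ 16 (mod 31)
3^10 ≡ 25 (mod 31)
3^15 ≡ 30 (mod 31)
3^30 ≡ 1 (mod 31) ✓
So ord_31(3) = 30.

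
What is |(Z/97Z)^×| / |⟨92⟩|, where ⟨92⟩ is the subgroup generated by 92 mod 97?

1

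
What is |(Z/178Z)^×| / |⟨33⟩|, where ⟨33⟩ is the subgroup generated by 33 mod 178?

1

Since 33 ∈ (Z/178Z)^×, its order divides φ(178) = φ(2)·φ(89) = 1·88 = 88 = 2^3 · 11.
Divisors of 88: 1, 2, 4, 8, 11, 22, 44, 88.
Test each divisor d:
33^1 ≡ 33 (mod 178)
33^2 ≡ 21 (mod 178)
33^4 ≡ 85 (mod 178)
33^8 ≡ 105 (mod 178)
33^11 ≡ 141 (mod 178)
33^22 ≡ 123 (mod 178)
33^44 ≡ 177 (mod 178)
33^88 ≡ 1 (mod 178) ✓
Thus |⟨33⟩| = ord(33) = 88.
[(Z/178Z)^× : ⟨33⟩] = 88/88 = 1.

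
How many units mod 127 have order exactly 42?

12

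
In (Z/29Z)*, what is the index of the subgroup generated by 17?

7

By Lagrange's theorem, ord_29(17) divides φ(29) = 29 − 1 = 28 = 2^2 · 7.
Divisors of 28: 1, 2, 4, 7, 14, 28.
Test each divisor d:
17^1 ≡ 17 (mod 29)
17^2 ≡ 28 (mod 29)
17^4 ≡ 1 (mod 29) ✓
The order of 17 is 4, so the subgroup it generates has 4 elements.
The index is φ(29) / ord(17) = 28 / 4 = 7.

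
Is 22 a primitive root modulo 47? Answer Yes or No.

Yes

φ(47) = 47 − 1 = 46 = 2 · 23.
Test 22^(46/q) mod 47 for each prime factor q of 46:
22^23 ≡ 46 (mod 47)  [q = 2: ≢ 1 ✓]
22^2 ≡ 14 (mod 47)  [q = 23: ≢ 1 ✓]
Every test exponent gives a nontrivial residue, hence 22 generates the full group.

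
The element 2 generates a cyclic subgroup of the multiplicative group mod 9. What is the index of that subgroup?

1

The order of 2 must divide φ(9) = φ(3^2) = 3·(3−1) = 6 = 2 · 3.
Divisors of 6: 1, 2, 3, 6.
Compute 2^d (mod 9) for the divisors d until we hit 1:
2^1 ≡ 2 (mod 9)
2^2 ≡ 4 (mod 9)
2^3 ≡ 8 (mod 9)
2^6 ≡ 1 (mod 9) ✓
So ord_9(2) = 6, hence |⟨2⟩| = 6.
The index is φ(9) / ord(2) = 6 / 6 = 1.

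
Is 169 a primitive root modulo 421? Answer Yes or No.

φ(421) = 421 − 1 = 420 = 2^2 · 3 · 5 · 7.
An element g generates (Z/421Z)^× iff g^(420/q) ≢ 1 (mod 421) for each prime q ∈ {2, 3, 5, 7}.
169^210 ≡ 1 (mod 421)  [q = 2: ≡ 1 ✗]
169^140 ≡ 1 (mod 421)  [q = 3: ≡ 1 ✗]
169^84 ≡ 279 (mod 421)  [q = 5: ≢ 1 ✓]
169^60 ≡ 1 (mod 421)  [q = 7: ≡ 1 ✗]
169^210 ≡ 1 shows ord(169) | 210, strictly less than φ(421); not a primitive root.

No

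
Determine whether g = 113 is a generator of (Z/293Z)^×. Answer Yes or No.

Yes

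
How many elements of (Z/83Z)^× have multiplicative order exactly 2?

φ(83) = 83 − 1 = 82 = 2 · 41.
In a cyclic group of order 82, there are φ(d) elements of order d for each divisor d of 82, and zero for non-divisors.
2 | 82, and φ(2) = 2 − 1 = 1.

1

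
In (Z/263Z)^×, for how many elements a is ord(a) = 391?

0

φ(263) = 263 − 1 = 262 = 2 · 131.
In a cyclic group of order 262, there are φ(d) elements of order d for each divisor d of 262, and zero for non-divisors.
Here 262 is not a multiple of 391, so there are no elements of order 391.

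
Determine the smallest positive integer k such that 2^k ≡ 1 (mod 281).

70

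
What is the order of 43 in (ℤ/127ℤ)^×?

ord(43) | φ(127) = 127 − 1 = 126 = 2 · 3^2 · 7.
Divisors of 126: 1, 2, 3, 6, 7, 9, 14, 18, 21, 42, 63, 126.
Compute 43^d (mod 127) for the divisors d until we hit 1:
43^1 ≡ 43 (mod 127)
43^2 ≡ 71 (mod 127)
43^3 ≡ 5 (mod 127)
43^6 ≡ 25 (mod 127)
43^7 ≡ 59 (mod 127)
43^9 ≡ 125 (mod 127)
43^14 ≡ 52 (mod 127)
43^18 ≡ 4 (mod 127)
43^21 ≡ 20 (mod 127)
43^42 ≡ 19 (mod 127)
43^63 ≡ 126 (mod 127)
43^126 ≡ 1 (mod 127) ✓
The smallest such exponent is 126, so the order of 43 is 126.

126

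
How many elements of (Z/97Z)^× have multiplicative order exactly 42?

φ(97) = 97 − 1 = 96 = 2^5 · 3.
In a cyclic group of order 96, there are φ(d) elements of order d for each divisor d of 96, and zero for non-divisors.
Here 96 is not a multiple of 42, so there are no elements of order 42.

0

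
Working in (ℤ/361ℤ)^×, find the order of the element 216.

57

Since 216 ∈ (Z/361Z)^×, its order divides φ(361) = φ(19^2) = 19·(19−1) = 342 = 2 · 3^2 · 19.
Divisors of 342: 1, 2, 3, 6, 9, 18, 19, 38, 57, 114, 171, 342.
Test each divisor d:
216^1 ≡ 216 (mod 361)
216^2 ≡ 87 (mod 361)
216^3 ≡ 20 (mod 361)
216^6 ≡ 39 (mod 361)
216^9 ≡ 58 (mod 361)
216^18 ≡ 115 (mod 361)
216^19 ≡ 292 (mod 361)
216^38 ≡ 68 (mod 361)
216^57 ≡ 1 (mod 361) ✓
Therefore the multiplicative order of 216 modulo 361 is 57.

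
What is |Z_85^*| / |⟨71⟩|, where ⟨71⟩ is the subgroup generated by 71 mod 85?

4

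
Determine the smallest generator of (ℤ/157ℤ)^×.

5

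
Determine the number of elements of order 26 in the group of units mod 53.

12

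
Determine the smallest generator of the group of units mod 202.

φ(202) = φ(2)·φ(101) = 1·100 = 100 = 2^2 · 5^2.
Test candidates g = 2, 3, … against the prime factors q ∈ {2, 5} of φ(202): g is a generator iff g^(100/q) ≢ 1 for every such q.
g = 2: gcd(2, 202) = 2 > 1, not a unit — skip.
g = 3: 3^50 ≡ 201; 3^20 ≡ 185 — none is 1, so 3 is a primitive root.
The smallest primitive root modulo 202 is 3.

3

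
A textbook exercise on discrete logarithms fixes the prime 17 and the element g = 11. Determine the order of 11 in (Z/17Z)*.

16

By Lagrange's theorem, ord_17(11) divides φ(17) = 17 − 1 = 16 = 2^4.
Divisors of 16: 1, 2, 4, 8, 16.
Check 11^d mod 17 for each divisor in increasing order:
11^1 ≡ 11 (mod 17)
11^2 ≡ 2 (mod 17)
11^4 ≡ 4 (mod 17)
11^8 ≡ 16 (mod 17)
11^16 ≡ 1 (mod 17) ✓
Hence ord(11) = 16.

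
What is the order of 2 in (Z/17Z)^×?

8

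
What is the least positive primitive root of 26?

7

φ(26) = φ(2)·φ(13) = 1·12 = 12 = 2^2 · 3.
Test candidates g = 2, 3, … against the prime factors q ∈ {2, 3} of φ(26): g is a generator iff g^(12/q) ≢ 1 for every such q.
g = 2: gcd(2, 26) = 2 > 1, not a unit — skip.
g = 3: 3^6 ≡ 1 — hits 1, so not a primitive root.
g = 4: gcd(4, 26) = 2 > 1, not a unit — skip.
g = 5: 5^6 ≡ 25; 5^4 ≡ 1 — hits 1, so not a primitive root.
g = 6: gcd(6, 26) = 2 > 1, not a unit — skip.
g = 7: 7^6 ≡ 25; 7^4 ≡ 9 — none is 1, so 7 is a primitive root.
The smallest primitive root modulo 26 is 7.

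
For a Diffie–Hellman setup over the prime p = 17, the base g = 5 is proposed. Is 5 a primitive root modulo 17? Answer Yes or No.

φ(17) = 17 − 1 = 16 = 2^4.
Test 5^(16/q) mod 17 for each prime factor q of 16:
5^8 ≡ 16 (mod 17)  [q = 2: ≢ 1 ✓]
Every test exponent gives a nontrivial residue, hence 5 generates the full group.

Yes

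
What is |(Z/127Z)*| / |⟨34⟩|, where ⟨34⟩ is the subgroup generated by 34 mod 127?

ord(34) | φ(127) = 127 − 1 = 126 = 2 · 3^2 · 7.
Divisors of 126: 1, 2, 3, 6, 7, 9, 14, 18, 21, 42, 63, 126.
Check 34^d mod 127 for each divisor in increasing order:
34^1 ≡ 34
34^2 ≡ 13
34^3 ≡ 61
34^6 ≡ 38
34^7 ≡ 22
34^9 ≡ 32
34^14 ≡ 103
34^18 ≡ 8
34^21 ≡ 107
34^42 ≡ 19
34^63 ≡ 1
The order of 34 is 63, so the subgroup it generates has 63 elements.
[(Z/127Z)^× : ⟨34⟩] = 126/63 = 2.

2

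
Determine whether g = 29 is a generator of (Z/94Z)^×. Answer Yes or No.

Yes

φ(94) = φ(2)·φ(47) = 1·46 = 46 = 2 · 23.
It suffices to check that the order of 29 is not a proper divisor of 46: compute 29^(46/q) for q ∈ {2, 23}.
29^23 ≡ 93 (mod 94)  [q = 2: ≢ 1 ✓]
29^2 ≡ 89 (mod 94)  [q = 23: ≢ 1 ✓]
None equal 1, so ord_94(29) = 46: 29 is a primitive root.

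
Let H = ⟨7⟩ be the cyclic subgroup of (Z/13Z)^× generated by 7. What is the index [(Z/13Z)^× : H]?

Since 7 ∈ (Z/13Z)^×, its order divides φ(13) = 13 − 1 = 12 = 2^2 · 3.
Divisors of 12: 1, 2, 3, 4, 6, 12.
Evaluate successive powers at the divisors of 12:
7^1 ≡ 7 (mod 13)
7^2 ≡ 10 (mod 13)
7^3 ≡ 5 (mod 13)
7^4 ≡ 9 (mod 13)
7^6 ≡ 12 (mod 13)
7^12 ≡ 1 (mod 13) ✓
The order of 7 is 12, so the subgroup it generates has 12 elements.
Index = |(Z/13Z)^×| / |⟨7⟩| = 12 / 12 = 1.

1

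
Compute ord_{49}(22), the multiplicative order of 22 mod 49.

ord(22) | φ(49) = φ(7^2) = 7·(7−1) = 42 = 2 · 3 · 7.
Divisors of 42: 1, 2, 3, 6, 7, 14, 21, 42.
Test each divisor d:
22^1 ≡ 22
22^2 ≡ 43
22^3 ≡ 15
22^6 ≡ 29
22^7 ≡ 1
Hence ord(22) = 7.

7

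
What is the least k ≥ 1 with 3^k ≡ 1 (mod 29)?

28

Since 3 ∈ (Z/29Z)^×, its order divides φ(29) = 29 − 1 = 28 = 2^2 · 7.
Divisors of 28: 1, 2, 4, 7, 14, 28.
Evaluate successive powers at the divisors of 28:
3^1 ≡ 3 (mod 29)
3^2 ≡ 9 (mod 29)
3^4 ≡ 23 (mod 29)
3^7 ≡ 12 (mod 29)
3^14 ≡ 28 (mod 29)
3^28 ≡ 1 (mod 29) ✓
The smallest such exponent is 28, so the order of 3 is 28.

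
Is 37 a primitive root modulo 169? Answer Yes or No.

Yes

φ(169) = φ(13^2) = 13·(13−1) = 156 = 2^2 · 3 · 13.
Test 37^(156/q) mod 169 for each prime factor q of 156:
37^78 ≡ 168 (mod 169)  [q = 2: ≢ 1 ✓]
37^52 ≡ 146 (mod 169)  [q = 3: ≢ 1 ✓]
37^12 ≡ 144 (mod 169)  [q = 13: ≢ 1 ✓]
All checks pass, so 37 has order 156 and is a primitive root modulo 169.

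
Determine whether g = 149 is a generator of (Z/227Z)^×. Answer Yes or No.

Yes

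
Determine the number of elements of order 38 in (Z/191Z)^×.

φ(191) = 191 − 1 = 190 = 2 · 5 · 19.
Since (Z/191Z)^× is cyclic of order 190, the number of elements of order d is φ(d) when d | 190 and 0 otherwise.
38 = 2 · 19 divides 190, and φ(38) = 18.

18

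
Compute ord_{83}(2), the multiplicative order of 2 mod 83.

ord(2) | φ(83) = 83 − 1 = 82 = 2 · 41.
Divisors of 82: 1, 2, 41, 82.
Test each divisor d:
2^1 ≡ 2 (mod 83)
2^2 ≡ 4 (mod 83)
2^41 ≡ 82 (mod 83)
2^82 ≡ 1 (mod 83) ✓
The smallest such exponent is 82, so the order of 2 is 82.

82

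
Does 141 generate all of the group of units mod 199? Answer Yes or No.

φ(199) = 199 − 1 = 198 = 2 · 3^2 · 11.
141 is a primitive root mod 199 iff 141^(φ(199)/q) ≢ 1 for every prime q | φ(199), i.e. q ∈ {2, 3, 11}.
141^99 ≡ 198 (mod 199)  [q = 2: ≢ 1 ✓]
141^66 ≡ 92 (mod 199)  [q = 3: ≢ 1 ✓]
141^18 ≡ 1 (mod 199)  [q = 11: ≡ 1 ✗]
Since 141^18 ≡ 1, the order of 141 divides 18 < 198, so 141 is not a primitive root.

No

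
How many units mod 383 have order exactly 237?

0

φ(383) = 383 − 1 = 382 = 2 · 191.
(Z/383Z)^× is cyclic (|G| = 382); a cyclic group of order m has exactly φ(d) elements of each order d | m, and none otherwise.
237 does not divide 382, so no element of (Z/383Z)^× has order 237.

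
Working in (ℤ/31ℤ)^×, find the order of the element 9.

15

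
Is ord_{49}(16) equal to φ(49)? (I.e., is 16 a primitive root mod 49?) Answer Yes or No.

No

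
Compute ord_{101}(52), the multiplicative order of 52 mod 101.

25

Since 52 ∈ (Z/101Z)^×, its order divides φ(101) = 101 − 1 = 100 = 2^2 · 5^2.
Divisors of 100: 1, 2, 4, 5, 10, 20, 25, 50, 100.
Compute 52^d (mod 101) for the divisors d until we hit 1:
52^1 ≡ 52 (mod 101)
52^2 ≡ 78 (mod 101)
52^4 ≡ 24 (mod 101)
52^5 ≡ 36 (mod 101)
52^10 ≡ 84 (mod 101)
52^20 ≡ 87 (mod 101)
52^25 ≡ 1 (mod 101) ✓
The smallest such exponent is 25, so the order of 52 is 25.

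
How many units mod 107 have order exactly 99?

0

φ(107) = 107 − 1 = 106 = 2 · 53.
(Z/107Z)^× is cyclic (|G| = 106); a cyclic group of order m has exactly φ(d) elements of each order d | m, and none otherwise.
Here 106 is not a multiple of 99, so there are no elements of order 99.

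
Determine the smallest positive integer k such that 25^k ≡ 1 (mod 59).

The order of 25 must divide φ(59) = 59 − 1 = 58 = 2 · 29.
Divisors of 58: 1, 2, 29, 58.
Test each divisor d:
25^1 ≡ 25 (mod 59)
25^2 ≡ 35 (mod 59)
25^29 ≡ 1 (mod 59) ✓
The smallest such exponent is 29, so the order of 25 is 29.

29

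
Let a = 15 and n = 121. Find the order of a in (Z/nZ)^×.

The order of 15 must divide φ(121) = φ(11^2) = 11·(11−1) = 110 = 2 · 5 · 11.
Divisors of 110: 1, 2, 5, 10, 11, 22, 55, 110.
Evaluate successive powers at the divisors of 110:
15^1 ≡ 15
15^2 ≡ 104
15^5 ≡ 100
15^10 ≡ 78
15^11 ≡ 81
15^22 ≡ 27
15^55 ≡ 1
Therefore the multiplicative order of 15 modulo 121 is 55.

55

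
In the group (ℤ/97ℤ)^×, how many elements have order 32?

16

φ(97) = 97 − 1 = 96 = 2^5 · 3.
Since (Z/97Z)^× is cyclic of order 96, the number of elements of order d is φ(d) when d | 96 and 0 otherwise.
32 = 2^5 divides 96, and φ(32) = 16.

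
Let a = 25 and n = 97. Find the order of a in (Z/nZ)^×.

The order of 25 must divide φ(97) = 97 − 1 = 96 = 2^5 · 3.
Divisors of 96: 1, 2, 3, 4, 6, 8, 12, 16, 24, 32, 48, 96.
Compute 25^d (mod 97) for the divisors d until we hit 1:
25^1 ≡ 25 (mod 97)
25^2 ≡ 43 (mod 97)
25^3 ≡ 8 (mod 97)
25^4 ≡ 6 (mod 97)
25^6 ≡ 64 (mod 97)
25^8 ≡ 36 (mod 97)
25^12 ≡ 22 (mod 97)
25^16 ≡ 35 (mod 97)
25^24 ≡ 96 (mod 97)
25^32 ≡ 61 (mod 97)
25^48 ≡ 1 (mod 97) ✓
Therefore the multiplicative order of 25 modulo 97 is 48.

48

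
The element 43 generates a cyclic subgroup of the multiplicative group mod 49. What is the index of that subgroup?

6

By Lagrange's theorem, ord_49(43) divides φ(49) = φ(7^2) = 7·(7−1) = 42 = 2 · 3 · 7.
Divisors of 42: 1, 2, 3, 6, 7, 14, 21, 42.
Evaluate successive powers at the divisors of 42:
43^1 ≡ 43
43^2 ≡ 36
43^3 ≡ 29
43^6 ≡ 8
43^7 ≡ 1
The order of 43 is 7, so the subgroup it generates has 7 elements.
The index is φ(49) / ord(43) = 42 / 7 = 6.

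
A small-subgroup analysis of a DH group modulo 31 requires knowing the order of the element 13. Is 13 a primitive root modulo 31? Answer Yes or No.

φ(31) = 31 − 1 = 30 = 2 · 3 · 5.
Test 13^(30/q) mod 31 for each prime factor q of 30:
13^15 ≡ 30 (mod 31)  [q = 2: ≢ 1 ✓]
13^10 ≡ 5 (mod 31)  [q = 3: ≢ 1 ✓]
13^6 ≡ 16 (mod 31)  [q = 5: ≢ 1 ✓]
None equal 1, so ord_31(13) = 30: 13 is a primitive root.

Yes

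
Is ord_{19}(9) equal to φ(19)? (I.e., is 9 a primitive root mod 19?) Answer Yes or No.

φ(19) = 19 − 1 = 18 = 2 · 3^2.
It suffices to check that the order of 9 is not a proper divisor of 18: compute 9^(18/q) for q ∈ {2, 3}.
9^9 ≡ 1 (mod 19)  [q = 2: ≡ 1 ✗]
9^6 ≡ 11 (mod 19)  [q = 3: ≢ 1 ✓]
Since 9^9 ≡ 1, the order of 9 divides 9 < 18, so 9 is not a primitive root.

No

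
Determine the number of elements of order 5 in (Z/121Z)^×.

φ(121) = φ(11^2) = 11·(11−1) = 110 = 2 · 5 · 11.
Since (Z/121Z)^× is cyclic of order 110, the number of elements of order d is φ(d) when d | 110 and 0 otherwise.
5 | 110, and φ(5) = 5 − 1 = 4.

4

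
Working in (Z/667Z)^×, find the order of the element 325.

154

The order of 325 must divide φ(667) = φ(23·29) = (23−1)·(29−1) = 22·28 = 616 = 2^3 · 7 · 11.
Divisors of 616: 1, 2, 4, 7, 8, 11, 14, 22, 28, 44, 56, 77, 88, 154, 308, 616.
Compute 325^d (mod 667) for the divisors d until we hit 1:
325^1 ≡ 325
325^2 ≡ 239
325^4 ≡ 426
325^7 ≡ 347
325^8 ≡ 52
325^11 ≡ 415
325^14 ≡ 349
325^22 ≡ 139
325^28 ≡ 407
325^44 ≡ 645
325^56 ≡ 233
325^77 ≡ 231
325^88 ≡ 484
325^154 ≡ 1
The smallest such exponent is 154, so the order of 325 is 154.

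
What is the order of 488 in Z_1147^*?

By Lagrange's theorem, ord_1147(488) divides φ(1147) = φ(31·37) = (31−1)·(37−1) = 30·36 = 1080 = 2^3 · 3^3 · 5.
Divisors of 1080: 1, 2, 3, 4, 5, 6, 8, 9, 10, 12, 15, 18, 20, 24, 27, 30, 36, 40, 45, 54, 60, 72, 90, 108, 120, 135, 180, 216, 270, 360, 540, 1080.
Compute 488^d (mod 1147) for the divisors d until we hit 1:
488^1 ≡ 488
488^2 ≡ 715
488^3 ≡ 232
488^4 ≡ 810
488^5 ≡ 712
488^6 ≡ 1062
488^8 ≡ 16
488^9 ≡ 926
488^10 ≡ 1117
488^12 ≡ 343
488^15 ≡ 433
488^18 ≡ 667
488^20 ≡ 900
488^24 ≡ 655
488^27 ≡ 556
488^30 ≡ 528
488^36 ≡ 1000
488^40 ≡ 218
488^45 ≡ 371
488^54 ≡ 593
488^60 ≡ 63
488^72 ≡ 963
488^90 ≡ 1
Therefore the multiplicative order of 488 modulo 1147 is 90.

90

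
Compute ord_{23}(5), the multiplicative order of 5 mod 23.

22

The order of 5 must divide φ(23) = 23 − 1 = 22 = 2 · 11.
Divisors of 22: 1, 2, 11, 22.
Evaluate successive powers at the divisors of 22:
5^1 ≡ 5 (mod 23)
5^2 ≡ 2 (mod 23)
5^11 ≡ 22 (mod 23)
5^22 ≡ 1 (mod 23) ✓
Hence ord(5) = 22.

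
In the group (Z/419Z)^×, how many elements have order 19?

18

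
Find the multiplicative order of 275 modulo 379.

378

ord(275) | φ(379) = 379 − 1 = 378 = 2 · 3^3 · 7.
Divisors of 378: 1, 2, 3, 6, 7, 9, 14, 18, 21, 27, 42, 54, 63, 126, 189, 378.
Test each divisor d:
275^1 ≡ 275
275^2 ≡ 204
275^3 ≡ 8
275^6 ≡ 64
275^7 ≡ 166
275^9 ≡ 133
275^14 ≡ 268
275^18 ≡ 255
275^21 ≡ 145
275^27 ≡ 184
275^42 ≡ 180
275^54 ≡ 125
275^63 ≡ 328
275^126 ≡ 327
275^189 ≡ 378
275^378 ≡ 1
Hence ord(275) = 378.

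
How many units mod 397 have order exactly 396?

φ(397) = 397 − 1 = 396 = 2^2 · 3^2 · 11.
In a cyclic group of order 396, there are φ(d) elements of order d for each divisor d of 396, and zero for non-divisors.
396 = 2^2 · 3^2 · 11 divides 396, and φ(396) = 120.

120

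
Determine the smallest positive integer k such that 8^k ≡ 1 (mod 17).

8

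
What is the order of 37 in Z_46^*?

22

The order of 37 must divide φ(46) = φ(2)·φ(23) = 1·22 = 22 = 2 · 11.
Divisors of 22: 1, 2, 11, 22.
Test each divisor d:
37^1 ≡ 37 (mod 46)
37^2 ≡ 35 (mod 46)
37^11 ≡ 45 (mod 46)
37^22 ≡ 1 (mod 46) ✓
Therefore the multiplicative order of 37 modulo 46 is 22.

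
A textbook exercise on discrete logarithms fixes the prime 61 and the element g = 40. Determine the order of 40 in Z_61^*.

12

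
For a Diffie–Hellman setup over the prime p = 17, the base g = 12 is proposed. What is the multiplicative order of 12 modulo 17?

16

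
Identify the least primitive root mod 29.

2

φ(29) = 29 − 1 = 28 = 2^2 · 7.
Test candidates g = 2, 3, … against the prime factors q ∈ {2, 7} of φ(29): g is a generator iff g^(28/q) ≢ 1 for every such q.
g = 2: 2^14 ≡ 28; 2^4 ≡ 16 — none is 1, so 2 is a primitive root.
Hence the least primitive root of 29 is 2.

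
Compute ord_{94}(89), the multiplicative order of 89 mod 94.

23

By Lagrange's theorem, ord_94(89) divides φ(94) = φ(2)·φ(47) = 1·46 = 46 = 2 · 23.
Divisors of 46: 1, 2, 23, 46.
Check 89^d mod 94 for each divisor in increasing order:
89^1 ≡ 89 (mod 94)
89^2 ≡ 25 (mod 94)
89^23 ≡ 1 (mod 94) ✓
The smallest such exponent is 23, so the order of 89 is 23.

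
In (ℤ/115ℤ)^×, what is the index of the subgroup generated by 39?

4

Since 39 ∈ (Z/115Z)^×, its order divides φ(115) = φ(5·23) = (5−1)·(23−1) = 4·22 = 88 = 2^3 · 11.
Divisors of 88: 1, 2, 4, 8, 11, 22, 44, 88.
Compute 39^d (mod 115) for the divisors d until we hit 1:
39^1 ≡ 39 (mod 115)
39^2 ≡ 26 (mod 115)
39^4 ≡ 101 (mod 115)
39^8 ≡ 81 (mod 115)
39^11 ≡ 24 (mod 115)
39^22 ≡ 1 (mod 115) ✓
Thus |⟨39⟩| = ord(39) = 22.
[(Z/115Z)^× : ⟨39⟩] = 88/22 = 4.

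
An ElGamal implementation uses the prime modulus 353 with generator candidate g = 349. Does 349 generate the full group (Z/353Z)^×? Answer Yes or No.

No

φ(353) = 353 − 1 = 352 = 2^5 · 11.
It suffices to check that the order of 349 is not a proper divisor of 352: compute 349^(352/q) for q ∈ {2, 11}.
349^176 ≡ 1 (mod 353)  [q = 2: ≡ 1 ✗]
349^32 ≡ 187 (mod 353)  [q = 11: ≢ 1 ✓]
Since 349^176 ≡ 1, the order of 349 divides 176 < 352, so 349 is not a primitive root.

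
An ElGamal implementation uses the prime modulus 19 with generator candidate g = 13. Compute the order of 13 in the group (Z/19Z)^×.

18

ord(13) | φ(19) = 19 − 1 = 18 = 2 · 3^2.
Divisors of 18: 1, 2, 3, 6, 9, 18.
Test each divisor d:
13^1 ≡ 13 (mod 19)
13^2 ≡ 17 (mod 19)
13^3 ≡ 12 (mod 19)
13^6 ≡ 11 (mod 19)
13^9 ≡ 18 (mod 19)
13^18 ≡ 1 (mod 19) ✓
So ord_19(13) = 18.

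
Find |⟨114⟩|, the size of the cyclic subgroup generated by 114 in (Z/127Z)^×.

126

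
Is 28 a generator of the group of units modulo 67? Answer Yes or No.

φ(67) = 67 − 1 = 66 = 2 · 3 · 11.
It suffices to check that the order of 28 is not a proper divisor of 66: compute 28^(66/q) for q ∈ {2, 3, 11}.
28^33 ≡ 66 (mod 67)  [q = 2: ≢ 1 ✓]
28^22 ≡ 37 (mod 67)  [q = 3: ≢ 1 ✓]
28^6 ≡ 40 (mod 67)  [q = 11: ≢ 1 ✓]
All checks pass, so 28 has order 66 and is a primitive root modulo 67.

Yes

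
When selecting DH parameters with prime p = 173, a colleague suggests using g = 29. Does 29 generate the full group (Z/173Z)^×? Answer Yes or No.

φ(173) = 173 − 1 = 172 = 2^2 · 43.
29 is a primitive root mod 173 iff 29^(φ(173)/q) ≢ 1 for every prime q | φ(173), i.e. q ∈ {2, 43}.
29^86 ≡ 1 (mod 173)  [q = 2: ≡ 1 ✗]
29^4 ≡ 57 (mod 173)  [q = 43: ≢ 1 ✓]
Since 29^86 ≡ 1, the order of 29 divides 86 < 172, so 29 is not a primitive root.

No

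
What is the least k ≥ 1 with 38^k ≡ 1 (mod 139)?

69

The order of 38 must divide φ(139) = 139 − 1 = 138 = 2 · 3 · 23.
Divisors of 138: 1, 2, 3, 6, 23, 46, 69, 138.
Test each divisor d:
38^1 ≡ 38 (mod 139)
38^2 ≡ 54 (mod 139)
38^3 ≡ 106 (mod 139)
38^6 ≡ 116 (mod 139)
38^23 ≡ 96 (mod 139)
38^46 ≡ 42 (mod 139)
38^69 ≡ 1 (mod 139) ✓
Therefore the multiplicative order of 38 modulo 139 is 69.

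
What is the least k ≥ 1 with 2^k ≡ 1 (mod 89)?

11

By Lagrange's theorem, ord_89(2) divides φ(89) = 89 − 1 = 88 = 2^3 · 11.
Divisors of 88: 1, 2, 4, 8, 11, 22, 44, 88.
Check 2^d mod 89 for each divisor in increasing order:
2^1 ≡ 2 (mod 89)
2^2 ≡ 4 (mod 89)
2^4 ≡ 16 (mod 89)
2^8 ≡ 78 (mod 89)
2^11 ≡ 1 (mod 89) ✓
So ord_89(2) = 11.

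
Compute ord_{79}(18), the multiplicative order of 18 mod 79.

13

The order of 18 must divide φ(79) = 79 − 1 = 78 = 2 · 3 · 13.
Divisors of 78: 1, 2, 3, 6, 13, 26, 39, 78.
Evaluate successive powers at the divisors of 78:
18^1 ≡ 18 (mod 79)
18^2 ≡ 8 (mod 79)
18^3 ≡ 65 (mod 79)
18^6 ≡ 38 (mod 79)
18^13 ≡ 1 (mod 79) ✓
Hence ord(18) = 13.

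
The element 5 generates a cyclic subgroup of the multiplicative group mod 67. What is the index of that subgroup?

By Lagrange's theorem, ord_67(5) divides φ(67) = 67 − 1 = 66 = 2 · 3 · 11.
Divisors of 66: 1, 2, 3, 6, 11, 22, 33, 66.
Compute 5^d (mod 67) for the divisors d until we hit 1:
5^1 ≡ 5
5^2 ≡ 25
5^3 ≡ 58
5^6 ≡ 14
5^11 ≡ 66
5^22 ≡ 1
Thus |⟨5⟩| = ord(5) = 22.
The index is φ(67) / ord(5) = 66 / 22 = 3.

3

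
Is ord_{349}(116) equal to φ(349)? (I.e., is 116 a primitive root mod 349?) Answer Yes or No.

φ(349) = 349 − 1 = 348 = 2^2 · 3 · 29.
Test 116^(348/q) mod 349 for each prime factor q of 348:
116^174 ≡ 1 (mod 349)  [q = 2: ≡ 1 ✗]
116^116 ≡ 226 (mod 349)  [q = 3: ≢ 1 ✓]
116^12 ≡ 280 (mod 349)  [q = 29: ≢ 1 ✓]
The check at q = 2 fails, so 116 generates a proper subgroup.

No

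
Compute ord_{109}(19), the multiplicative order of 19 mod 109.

36

By Lagrange's theorem, ord_109(19) divides φ(109) = 109 − 1 = 108 = 2^2 · 3^3.
Divisors of 108: 1, 2, 3, 4, 6, 9, 12, 18, 27, 36, 54, 108.
Check 19^d mod 109 for each divisor in increasing order:
19^1 ≡ 19
19^2 ≡ 34
19^3 ≡ 101
19^4 ≡ 66
19^6 ≡ 64
19^9 ≡ 33
19^12 ≡ 63
19^18 ≡ 108
19^27 ≡ 76
19^36 ≡ 1
Therefore the multiplicative order of 19 modulo 109 is 36.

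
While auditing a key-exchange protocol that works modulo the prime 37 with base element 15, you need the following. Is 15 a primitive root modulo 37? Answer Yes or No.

Yes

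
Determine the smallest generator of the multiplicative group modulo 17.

φ(17) = 17 − 1 = 16 = 2^4.
g is a primitive root iff g^(16/q) ≢ 1 (mod 17) for each prime q ∈ {2}.
g = 2: 2^8 ≡ 1 — hits 1, so not a primitive root.
g = 3: 3^8 ≡ 16 — none is 1, so 3 is a primitive root.
Hence the least primitive root of 17 is 3.

3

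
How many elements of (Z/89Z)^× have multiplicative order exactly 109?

φ(89) = 89 − 1 = 88 = 2^3 · 11.
(Z/89Z)^× is cyclic (|G| = 88); a cyclic group of order m has exactly φ(d) elements of each order d | m, and none otherwise.
Here 88 is not a multiple of 109, so there are no elements of order 109.

0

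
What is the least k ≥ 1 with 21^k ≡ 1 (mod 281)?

280

By Lagrange's theorem, ord_281(21) divides φ(281) = 281 − 1 = 280 = 2^3 · 5 · 7.
Divisors of 280: 1, 2, 4, 5, 7, 8, 10, 14, 20, 28, 35, 40, 56, 70, 140, 280.
Compute 21^d (mod 281) for the divisors d until we hit 1:
21^1 ≡ 21
21^2 ≡ 160
21^4 ≡ 29
21^5 ≡ 47
21^7 ≡ 214
21^8 ≡ 279
21^10 ≡ 242
21^14 ≡ 274
21^20 ≡ 116
21^28 ≡ 49
21^35 ≡ 89
21^40 ≡ 249
21^56 ≡ 153
21^70 ≡ 53
21^140 ≡ 280
21^280 ≡ 1
Hence ord(21) = 280.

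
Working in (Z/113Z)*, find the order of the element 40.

16

Since 40 ∈ (Z/113Z)^×, its order divides φ(113) = 113 − 1 = 112 = 2^4 · 7.
Divisors of 112: 1, 2, 4, 7, 8, 14, 16, 28, 56, 112.
Evaluate successive powers at the divisors of 112:
40^1 ≡ 40 (mod 113)
40^2 ≡ 18 (mod 113)
40^4 ≡ 98 (mod 113)
40^7 ≡ 48 (mod 113)
40^8 ≡ 112 (mod 113)
40^14 ≡ 44 (mod 113)
40^16 ≡ 1 (mod 113) ✓
So ord_113(40) = 16.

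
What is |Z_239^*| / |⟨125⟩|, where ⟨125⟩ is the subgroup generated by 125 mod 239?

2

ord(125) | φ(239) = 239 − 1 = 238 = 2 · 7 · 17.
Divisors of 238: 1, 2, 7, 14, 17, 34, 119, 238.
Test each divisor d:
125^1 ≡ 125 (mod 239)
125^2 ≡ 90 (mod 239)
125^7 ≡ 36 (mod 239)
125^14 ≡ 101 (mod 239)
125^17 ≡ 44 (mod 239)
125^34 ≡ 24 (mod 239)
125^119 ≡ 1 (mod 239) ✓
The order of 125 is 119, so the subgroup it generates has 119 elements.
[(Z/239Z)^× : ⟨125⟩] = 238/119 = 2.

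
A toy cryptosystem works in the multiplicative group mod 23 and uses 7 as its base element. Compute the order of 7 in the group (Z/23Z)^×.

The order of 7 must divide φ(23) = 23 − 1 = 22 = 2 · 11.
Divisors of 22: 1, 2, 11, 22.
Test each divisor d:
7^1 ≡ 7 (mod 23)
7^2 ≡ 3 (mod 23)
7^11 ≡ 22 (mod 23)
7^22 ≡ 1 (mod 23) ✓
So ord_23(7) = 22.

22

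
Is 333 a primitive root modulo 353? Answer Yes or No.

φ(353) = 353 − 1 = 352 = 2^5 · 11.
An element g generates (Z/353Z)^× iff g^(352/q) ≢ 1 (mod 353) for each prime q ∈ {2, 11}.
333^176 ≡ 352 (mod 353)  [q = 2: ≢ 1 ✓]
333^32 ≡ 58 (mod 353)  [q = 11: ≢ 1 ✓]
All checks pass, so 333 has order 352 and is a primitive root modulo 353.

Yes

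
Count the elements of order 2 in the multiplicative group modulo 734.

1

φ(734) = φ(2)·φ(367) = 1·366 = 366 = 2 · 3 · 61.
(Z/734Z)^× is cyclic (|G| = 366); a cyclic group of order m has exactly φ(d) elements of each order d | m, and none otherwise.
2 | 366, and φ(2) = 2 − 1 = 1.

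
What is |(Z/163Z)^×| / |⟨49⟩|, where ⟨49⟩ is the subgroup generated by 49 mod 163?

By Lagrange's theorem, ord_163(49) divides φ(163) = 163 − 1 = 162 = 2 · 3^4.
Divisors of 162: 1, 2, 3, 6, 9, 18, 27, 54, 81, 162.
Evaluate successive powers at the divisors of 162:
49^1 ≡ 49
49^2 ≡ 119
49^3 ≡ 126
49^6 ≡ 65
49^9 ≡ 40
49^18 ≡ 133
49^27 ≡ 104
49^54 ≡ 58
49^81 ≡ 1
The order of 49 is 81, so the subgroup it generates has 81 elements.
Index = |(Z/163Z)^×| / |⟨49⟩| = 162 / 81 = 2.

2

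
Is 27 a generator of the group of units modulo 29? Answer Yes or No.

φ(29) = 29 − 1 = 28 = 2^2 · 7.
It suffices to check that the order of 27 is not a proper divisor of 28: compute 27^(28/q) for q ∈ {2, 7}.
27^14 ≡ 28 (mod 29)  [q = 2: ≢ 1 ✓]
27^4 ≡ 16 (mod 29)  [q = 7: ≢ 1 ✓]
All checks pass, so 27 has order 28 and is a primitive root modulo 29.

Yes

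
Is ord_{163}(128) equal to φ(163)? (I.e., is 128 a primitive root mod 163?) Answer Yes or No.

φ(163) = 163 − 1 = 162 = 2 · 3^4.
An element g generates (Z/163Z)^× iff g^(162/q) ≢ 1 (mod 163) for each prime q ∈ {2, 3}.
128^81 ≡ 162 (mod 163)  [q = 2: ≢ 1 ✓]
128^54 ≡ 104 (mod 163)  [q = 3: ≢ 1 ✓]
All checks pass, so 128 has order 162 and is a primitive root modulo 163.

Yes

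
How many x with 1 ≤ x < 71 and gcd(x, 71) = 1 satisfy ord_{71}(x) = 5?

φ(71) = 71 − 1 = 70 = 2 · 5 · 7.
Since (Z/71Z)^× is cyclic of order 70, the number of elements of order d is φ(d) when d | 70 and 0 otherwise.
5 | 70, and φ(5) = 5 − 1 = 4.

4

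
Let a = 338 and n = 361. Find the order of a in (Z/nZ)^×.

ord(338) | φ(361) = φ(19^2) = 19·(19−1) = 342 = 2 · 3^2 · 19.
Divisors of 342: 1, 2, 3, 6, 9, 18, 19, 38, 57, 114, 171, 342.
Compute 338^d (mod 361) for the divisors d until we hit 1:
338^1 ≡ 338 (mod 361)
338^2 ≡ 168 (mod 361)
338^3 ≡ 107 (mod 361)
338^6 ≡ 258 (mod 361)
338^9 ≡ 170 (mod 361)
338^18 ≡ 20 (mod 361)
338^19 ≡ 262 (mod 361)
338^38 ≡ 54 (mod 361)
338^57 ≡ 69 (mod 361)
338^114 ≡ 68 (mod 361)
338^171 ≡ 360 (mod 361)
338^342 ≡ 1 (mod 361) ✓
Therefore the multiplicative order of 338 modulo 361 is 342.

342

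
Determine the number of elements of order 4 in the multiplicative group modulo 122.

2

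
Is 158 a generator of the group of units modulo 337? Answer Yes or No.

φ(337) = 337 − 1 = 336 = 2^4 · 3 · 7.
It suffices to check that the order of 158 is not a proper divisor of 336: compute 158^(336/q) for q ∈ {2, 3, 7}.
158^168 ≡ 1 (mod 337)  [q = 2: ≡ 1 ✗]
158^112 ≡ 128 (mod 337)  [q = 3: ≢ 1 ✓]
158^48 ≡ 52 (mod 337)  [q = 7: ≢ 1 ✓]
158^168 ≡ 1 shows ord(158) | 168, strictly less than φ(337); not a primitive root.

No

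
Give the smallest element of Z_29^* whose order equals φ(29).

φ(29) = 29 − 1 = 28 = 2^2 · 7.
g is a primitive root iff g^(28/q) ≢ 1 (mod 29) for each prime q ∈ {2, 7}.
g = 2: 2^14 ≡ 28; 2^4 ≡ 16 — none is 1, so 2 is a primitive root.
So 2 is the smallest generator of (Z/29Z)^×.

2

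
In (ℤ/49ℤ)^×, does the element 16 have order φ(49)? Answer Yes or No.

No

φ(49) = φ(7^2) = 7·(7−1) = 42 = 2 · 3 · 7.
Test 16^(42/q) mod 49 for each prime factor q of 42:
16^21 ≡ 1 (mod 49)  [q = 2: ≡ 1 ✗]
16^14 ≡ 18 (mod 49)  [q = 3: ≢ 1 ✓]
16^6 ≡ 8 (mod 49)  [q = 7: ≢ 1 ✓]
16^21 ≡ 1 shows ord(16) | 21, strictly less than φ(49); not a primitive root.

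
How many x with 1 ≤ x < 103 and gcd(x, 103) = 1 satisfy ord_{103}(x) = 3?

φ(103) = 103 − 1 = 102 = 2 · 3 · 17.
(Z/103Z)^× is cyclic (|G| = 102); a cyclic group of order m has exactly φ(d) elements of each order d | m, and none otherwise.
3 | 102, and φ(3) = 3 − 1 = 2.

2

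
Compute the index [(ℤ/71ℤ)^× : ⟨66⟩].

7

Since 66 ∈ (Z/71Z)^×, its order divides φ(71) = 71 − 1 = 70 = 2 · 5 · 7.
Divisors of 70: 1, 2, 5, 7, 10, 14, 35, 70.
Evaluate successive powers at the divisors of 70:
66^1 ≡ 66
66^2 ≡ 25
66^5 ≡ 70
66^7 ≡ 46
66^10 ≡ 1
The order of 66 is 10, so the subgroup it generates has 10 elements.
The index is φ(71) / ord(66) = 70 / 10 = 7.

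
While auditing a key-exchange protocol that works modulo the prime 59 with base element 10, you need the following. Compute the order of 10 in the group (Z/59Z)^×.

58

The order of 10 must divide φ(59) = 59 − 1 = 58 = 2 · 29.
Divisors of 58: 1, 2, 29, 58.
Compute 10^d (mod 59) for the divisors d until we hit 1:
10^1 ≡ 10 (mod 59)
10^2 ≡ 41 (mod 59)
10^29 ≡ 58 (mod 59)
10^58 ≡ 1 (mod 59) ✓
The smallest such exponent is 58, so the order of 10 is 58.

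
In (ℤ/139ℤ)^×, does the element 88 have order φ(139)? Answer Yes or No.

Yes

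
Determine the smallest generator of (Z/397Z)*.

5

φ(397) = 397 − 1 = 396 = 2^2 · 3^2 · 11.
Test candidates g = 2, 3, … against the prime factors q ∈ {2, 3, 11} of φ(397): g is a generator iff g^(396/q) ≢ 1 for every such q.
g = 2: 2^198 ≡ 396; 2^132 ≡ 1 — hits 1, so not a primitive root.
g = 3: 3^198 ≡ 1 — hits 1, so not a primitive root.
g = 4: 4^198 ≡ 1 — hits 1, so not a primitive root.
g = 5: 5^198 ≡ 396; 5^132 ≡ 362; 5^36 ≡ 290 — none is 1, so 5 is a primitive root.
The smallest primitive root modulo 397 is 5.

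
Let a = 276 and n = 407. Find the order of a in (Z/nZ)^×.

The order of 276 must divide φ(407) = φ(11·37) = (11−1)·(37−1) = 10·36 = 360 = 2^3 · 3^2 · 5.
Divisors of 360: 1, 2, 3, 4, 5, 6, 8, 9, 10, 12, 15, 18, 20, 24, 30, 36, 40, 45, 60, 72, 90, 120, 180, 360.
Check 276^d mod 407 for each divisor in increasing order:
276^1 ≡ 276
276^2 ≡ 67
276^3 ≡ 177
276^4 ≡ 12
276^5 ≡ 56
276^6 ≡ 397
276^8 ≡ 144
276^9 ≡ 265
276^10 ≡ 287
276^12 ≡ 100
276^15 ≡ 199
276^18 ≡ 221
276^20 ≡ 155
276^24 ≡ 232
276^30 ≡ 122
276^36 ≡ 1
Hence ord(276) = 36.

36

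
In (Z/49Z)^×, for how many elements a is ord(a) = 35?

0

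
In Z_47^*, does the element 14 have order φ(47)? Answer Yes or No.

φ(47) = 47 − 1 = 46 = 2 · 23.
It suffices to check that the order of 14 is not a proper divisor of 46: compute 14^(46/q) for q ∈ {2, 23}.
14^23 ≡ 1 (mod 47)  [q = 2: ≡ 1 ✗]
14^2 ≡ 8 (mod 47)  [q = 23: ≢ 1 ✓]
Since 14^23 ≡ 1, the order of 14 divides 23 < 46, so 14 is not a primitive root.

No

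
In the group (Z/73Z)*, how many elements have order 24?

8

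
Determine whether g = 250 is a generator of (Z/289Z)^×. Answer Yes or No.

Yes

φ(289) = φ(17^2) = 17·(17−1) = 272 = 2^4 · 17.
Test 250^(272/q) mod 289 for each prime factor q of 272:
250^136 ≡ 288 (mod 289)  [q = 2: ≢ 1 ✓]
250^16 ≡ 256 (mod 289)  [q = 17: ≢ 1 ✓]
All checks pass, so 250 has order 272 and is a primitive root modulo 289.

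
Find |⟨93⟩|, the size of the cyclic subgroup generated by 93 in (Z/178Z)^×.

11

By Lagrange's theorem, ord_178(93) divides φ(178) = φ(2)·φ(89) = 1·88 = 88 = 2^3 · 11.
Divisors of 88: 1, 2, 4, 8, 11, 22, 44, 88.
Check 93^d mod 178 for each divisor in increasing order:
93^1 ≡ 93 (mod 178)
93^2 ≡ 105 (mod 178)
93^4 ≡ 167 (mod 178)
93^8 ≡ 121 (mod 178)
93^11 ≡ 1 (mod 178) ✓
So ord_178(93) = 11.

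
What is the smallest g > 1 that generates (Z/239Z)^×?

φ(239) = 239 − 1 = 238 = 2 · 7 · 17.
Test candidates g = 2, 3, … against the prime factors q ∈ {2, 7, 17} of φ(239): g is a generator iff g^(238/q) ≢ 1 for every such q.
g = 2: 2^119 ≡ 1 — hits 1, so not a primitive root.
g = 3: 3^119 ≡ 1 — hits 1, so not a primitive root.
g = 4: 4^119 ≡ 1 — hits 1, so not a primitive root.
g = 5: 5^119 ≡ 1 — hits 1, so not a primitive root.
g = 6: 6^119 ≡ 1 — hits 1, so not a primitive root.
g = 7: 7^119 ≡ 238; 7^34 ≡ 24; 7^14 ≡ 211 — none is 1, so 7 is a primitive root.
The smallest primitive root modulo 239 is 7.

7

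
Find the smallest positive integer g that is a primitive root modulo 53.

φ(53) = 53 − 1 = 52 = 2^2 · 13.
g is a primitive root iff g^(52/q) ≢ 1 (mod 53) for each prime q ∈ {2, 13}.
g = 2: 2^26 ≡ 52; 2^4 ≡ 16 — none is 1, so 2 is a primitive root.
Hence the least primitive root of 53 is 2.

2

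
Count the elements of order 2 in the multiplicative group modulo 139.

φ(139) = 139 − 1 = 138 = 2 · 3 · 23.
(Z/139Z)^× is cyclic (|G| = 138); a cyclic group of order m has exactly φ(d) elements of each order d | m, and none otherwise.
2 | 138, and φ(2) = 2 − 1 = 1.

1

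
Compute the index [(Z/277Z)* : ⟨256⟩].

By Lagrange's theorem, ord_277(256) divides φ(277) = 277 − 1 = 276 = 2^2 · 3 · 23.
Divisors of 276: 1, 2, 3, 4, 6, 12, 23, 46, 69, 92, 138, 276.
Compute 256^d (mod 277) for the divisors d until we hit 1:
256^1 ≡ 256
256^2 ≡ 164
256^3 ≡ 157
256^4 ≡ 27
256^6 ≡ 273
256^12 ≡ 16
256^23 ≡ 1
The order of 256 is 23, so the subgroup it generates has 23 elements.
[(Z/277Z)^× : ⟨256⟩] = 276/23 = 12.

12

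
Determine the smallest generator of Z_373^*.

φ(373) = 373 − 1 = 372 = 2^2 · 3 · 31.
Test candidates g = 2, 3, … against the prime factors q ∈ {2, 3, 31} of φ(373): g is a generator iff g^(372/q) ≢ 1 for every such q.
g = 2: 2^186 ≡ 372; 2^124 ≡ 284; 2^12 ≡ 366 — none is 1, so 2 is a primitive root.
So 2 is the smallest generator of (Z/373Z)^×.

2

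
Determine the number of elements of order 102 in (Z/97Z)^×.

0

φ(97) = 97 − 1 = 96 = 2^5 · 3.
In a cyclic group of order 96, there are φ(d) elements of order d for each divisor d of 96, and zero for non-divisors.
102 does not divide 96, so no element of (Z/97Z)^× has order 102.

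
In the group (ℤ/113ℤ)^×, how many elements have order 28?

12

φ(113) = 113 − 1 = 112 = 2^4 · 7.
In a cyclic group of order 112, there are φ(d) elements of order d for each divisor d of 112, and zero for non-divisors.
28 = 2^2 · 7 divides 112, and φ(28) = 12.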